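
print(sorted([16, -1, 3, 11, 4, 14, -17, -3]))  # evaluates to [-17, -3, -1, 3, 4, 11, 14, 16]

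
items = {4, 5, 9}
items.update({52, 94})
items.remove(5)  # {4, 9, 52, 94}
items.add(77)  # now {4, 9, 52, 77, 94}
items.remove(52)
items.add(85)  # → {4, 9, 77, 85, 94}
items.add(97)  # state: {4, 9, 77, 85, 94, 97}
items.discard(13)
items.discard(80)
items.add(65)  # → {4, 9, 65, 77, 85, 94, 97}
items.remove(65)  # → {4, 9, 77, 85, 94, 97}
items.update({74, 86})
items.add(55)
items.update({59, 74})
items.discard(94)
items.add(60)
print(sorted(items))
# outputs [4, 9, 55, 59, 60, 74, 77, 85, 86, 97]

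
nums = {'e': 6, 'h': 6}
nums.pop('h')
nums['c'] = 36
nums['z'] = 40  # {'e': 6, 'c': 36, 'z': 40}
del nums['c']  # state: {'e': 6, 'z': 40}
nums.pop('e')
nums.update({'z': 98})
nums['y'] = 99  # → {'z': 98, 'y': 99}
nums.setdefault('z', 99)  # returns 98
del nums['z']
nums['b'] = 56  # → {'y': 99, 'b': 56}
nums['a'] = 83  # {'y': 99, 'b': 56, 'a': 83}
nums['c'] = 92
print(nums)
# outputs {'y': 99, 'b': 56, 'a': 83, 'c': 92}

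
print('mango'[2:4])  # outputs ng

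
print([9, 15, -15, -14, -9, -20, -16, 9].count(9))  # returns 2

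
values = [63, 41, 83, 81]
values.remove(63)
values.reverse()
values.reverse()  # [41, 83, 81]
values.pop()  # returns 81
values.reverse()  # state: [83, 41]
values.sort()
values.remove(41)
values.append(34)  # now [83, 34]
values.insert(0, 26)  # [26, 83, 34]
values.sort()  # [26, 34, 83]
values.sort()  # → [26, 34, 83]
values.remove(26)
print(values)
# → [34, 83]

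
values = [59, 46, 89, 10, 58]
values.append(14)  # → [59, 46, 89, 10, 58, 14]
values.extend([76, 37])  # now [59, 46, 89, 10, 58, 14, 76, 37]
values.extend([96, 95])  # [59, 46, 89, 10, 58, 14, 76, 37, 96, 95]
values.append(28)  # [59, 46, 89, 10, 58, 14, 76, 37, 96, 95, 28]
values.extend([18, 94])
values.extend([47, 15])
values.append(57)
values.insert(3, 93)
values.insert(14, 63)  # [59, 46, 89, 93, 10, 58, 14, 76, 37, 96, 95, 28, 18, 94, 63, 47, 15, 57]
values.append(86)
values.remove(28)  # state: [59, 46, 89, 93, 10, 58, 14, 76, 37, 96, 95, 18, 94, 63, 47, 15, 57, 86]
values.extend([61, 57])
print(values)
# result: [59, 46, 89, 93, 10, 58, 14, 76, 37, 96, 95, 18, 94, 63, 47, 15, 57, 86, 61, 57]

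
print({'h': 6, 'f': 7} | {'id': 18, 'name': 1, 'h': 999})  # {'h': 999, 'f': 7, 'id': 18, 'name': 1}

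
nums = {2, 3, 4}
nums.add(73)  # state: {2, 3, 4, 73}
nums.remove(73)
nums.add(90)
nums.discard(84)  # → {2, 3, 4, 90}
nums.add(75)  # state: {2, 3, 4, 75, 90}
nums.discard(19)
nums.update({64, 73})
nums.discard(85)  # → {2, 3, 4, 64, 73, 75, 90}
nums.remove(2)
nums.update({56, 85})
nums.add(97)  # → {3, 4, 56, 64, 73, 75, 85, 90, 97}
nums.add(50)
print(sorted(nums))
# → [3, 4, 50, 56, 64, 73, 75, 85, 90, 97]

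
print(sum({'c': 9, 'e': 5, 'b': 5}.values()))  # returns 19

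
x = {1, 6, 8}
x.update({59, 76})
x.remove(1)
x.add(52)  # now {6, 8, 52, 59, 76}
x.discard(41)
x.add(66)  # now {6, 8, 52, 59, 66, 76}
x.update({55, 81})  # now {6, 8, 52, 55, 59, 66, 76, 81}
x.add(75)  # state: {6, 8, 52, 55, 59, 66, 75, 76, 81}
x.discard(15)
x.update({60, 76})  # {6, 8, 52, 55, 59, 60, 66, 75, 76, 81}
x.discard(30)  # {6, 8, 52, 55, 59, 60, 66, 75, 76, 81}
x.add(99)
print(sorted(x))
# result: [6, 8, 52, 55, 59, 60, 66, 75, 76, 81, 99]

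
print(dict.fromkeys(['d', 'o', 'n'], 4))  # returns {'d': 4, 'o': 4, 'n': 4}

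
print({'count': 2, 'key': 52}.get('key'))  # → 52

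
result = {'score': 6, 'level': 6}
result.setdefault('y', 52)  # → 52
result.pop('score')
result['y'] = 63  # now {'level': 6, 'y': 63}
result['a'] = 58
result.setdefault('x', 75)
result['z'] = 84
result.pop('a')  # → 58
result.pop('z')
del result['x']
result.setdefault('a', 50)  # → 50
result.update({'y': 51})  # {'level': 6, 'y': 51, 'a': 50}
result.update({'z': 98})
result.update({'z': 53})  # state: {'level': 6, 'y': 51, 'a': 50, 'z': 53}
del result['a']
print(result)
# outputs {'level': 6, 'y': 51, 'z': 53}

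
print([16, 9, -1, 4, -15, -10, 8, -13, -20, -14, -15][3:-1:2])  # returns [4, -10, -13, -14]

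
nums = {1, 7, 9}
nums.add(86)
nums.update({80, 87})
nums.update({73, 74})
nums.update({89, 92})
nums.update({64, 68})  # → {1, 7, 9, 64, 68, 73, 74, 80, 86, 87, 89, 92}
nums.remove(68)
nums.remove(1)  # {7, 9, 64, 73, 74, 80, 86, 87, 89, 92}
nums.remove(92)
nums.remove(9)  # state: {7, 64, 73, 74, 80, 86, 87, 89}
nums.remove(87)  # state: {7, 64, 73, 74, 80, 86, 89}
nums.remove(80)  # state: {7, 64, 73, 74, 86, 89}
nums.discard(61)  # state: {7, 64, 73, 74, 86, 89}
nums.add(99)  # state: {7, 64, 73, 74, 86, 89, 99}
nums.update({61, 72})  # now {7, 61, 64, 72, 73, 74, 86, 89, 99}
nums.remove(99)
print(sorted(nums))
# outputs [7, 61, 64, 72, 73, 74, 86, 89]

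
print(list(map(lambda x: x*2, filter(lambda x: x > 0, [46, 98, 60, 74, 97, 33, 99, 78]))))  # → [92, 196, 120, 148, 194, 66, 198, 156]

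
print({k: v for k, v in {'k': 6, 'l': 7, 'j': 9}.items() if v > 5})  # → {'k': 6, 'l': 7, 'j': 9}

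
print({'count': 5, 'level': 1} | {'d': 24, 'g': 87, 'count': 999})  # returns {'count': 999, 'level': 1, 'd': 24, 'g': 87}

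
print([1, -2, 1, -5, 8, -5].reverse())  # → None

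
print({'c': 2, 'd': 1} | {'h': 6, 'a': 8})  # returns {'c': 2, 'd': 1, 'h': 6, 'a': 8}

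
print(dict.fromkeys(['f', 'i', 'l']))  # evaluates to {'f': None, 'i': None, 'l': None}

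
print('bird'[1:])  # ird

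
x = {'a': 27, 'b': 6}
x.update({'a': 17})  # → {'a': 17, 'b': 6}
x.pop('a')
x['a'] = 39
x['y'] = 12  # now {'b': 6, 'a': 39, 'y': 12}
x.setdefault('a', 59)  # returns 39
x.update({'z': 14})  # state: {'b': 6, 'a': 39, 'y': 12, 'z': 14}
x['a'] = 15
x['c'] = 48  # {'b': 6, 'a': 15, 'y': 12, 'z': 14, 'c': 48}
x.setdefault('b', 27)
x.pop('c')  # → 48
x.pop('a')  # 15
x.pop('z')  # 14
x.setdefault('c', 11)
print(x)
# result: {'b': 6, 'y': 12, 'c': 11}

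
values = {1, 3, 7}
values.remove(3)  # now {1, 7}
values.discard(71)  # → {1, 7}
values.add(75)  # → {1, 7, 75}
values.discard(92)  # {1, 7, 75}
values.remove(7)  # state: {1, 75}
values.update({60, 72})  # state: {1, 60, 72, 75}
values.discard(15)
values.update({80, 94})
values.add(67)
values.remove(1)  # {60, 67, 72, 75, 80, 94}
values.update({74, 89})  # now {60, 67, 72, 74, 75, 80, 89, 94}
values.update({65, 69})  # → {60, 65, 67, 69, 72, 74, 75, 80, 89, 94}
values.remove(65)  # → {60, 67, 69, 72, 74, 75, 80, 89, 94}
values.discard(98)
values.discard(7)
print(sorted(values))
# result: [60, 67, 69, 72, 74, 75, 80, 89, 94]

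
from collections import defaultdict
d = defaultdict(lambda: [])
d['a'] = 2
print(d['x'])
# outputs []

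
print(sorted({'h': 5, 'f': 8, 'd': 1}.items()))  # [('d', 1), ('f', 8), ('h', 5)]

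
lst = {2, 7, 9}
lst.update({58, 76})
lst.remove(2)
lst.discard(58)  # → {7, 9, 76}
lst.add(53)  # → {7, 9, 53, 76}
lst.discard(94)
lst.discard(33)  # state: {7, 9, 53, 76}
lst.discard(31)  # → {7, 9, 53, 76}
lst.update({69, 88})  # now {7, 9, 53, 69, 76, 88}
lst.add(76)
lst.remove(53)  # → {7, 9, 69, 76, 88}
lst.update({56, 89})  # {7, 9, 56, 69, 76, 88, 89}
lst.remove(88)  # {7, 9, 56, 69, 76, 89}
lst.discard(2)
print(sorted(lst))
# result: [7, 9, 56, 69, 76, 89]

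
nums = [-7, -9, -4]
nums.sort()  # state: [-9, -7, -4]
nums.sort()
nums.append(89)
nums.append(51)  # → [-9, -7, -4, 89, 51]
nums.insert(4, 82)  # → [-9, -7, -4, 89, 82, 51]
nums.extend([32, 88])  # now [-9, -7, -4, 89, 82, 51, 32, 88]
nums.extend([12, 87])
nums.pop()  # 87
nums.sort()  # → [-9, -7, -4, 12, 32, 51, 82, 88, 89]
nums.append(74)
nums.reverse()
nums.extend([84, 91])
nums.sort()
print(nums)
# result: [-9, -7, -4, 12, 32, 51, 74, 82, 84, 88, 89, 91]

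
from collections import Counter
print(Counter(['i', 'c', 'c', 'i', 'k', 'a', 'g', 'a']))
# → Counter({'i': 2, 'c': 2, 'a': 2, 'k': 1, 'g': 1})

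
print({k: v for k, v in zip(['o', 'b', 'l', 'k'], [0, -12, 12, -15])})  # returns {'o': 0, 'b': -12, 'l': 12, 'k': -15}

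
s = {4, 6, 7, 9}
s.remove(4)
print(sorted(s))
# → [6, 7, 9]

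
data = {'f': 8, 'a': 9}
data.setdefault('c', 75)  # 75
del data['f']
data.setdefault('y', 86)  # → 86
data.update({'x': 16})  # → {'a': 9, 'c': 75, 'y': 86, 'x': 16}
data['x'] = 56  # {'a': 9, 'c': 75, 'y': 86, 'x': 56}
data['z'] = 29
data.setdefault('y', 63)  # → 86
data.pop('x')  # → 56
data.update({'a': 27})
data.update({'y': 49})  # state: {'a': 27, 'c': 75, 'y': 49, 'z': 29}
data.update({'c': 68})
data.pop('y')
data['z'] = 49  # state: {'a': 27, 'c': 68, 'z': 49}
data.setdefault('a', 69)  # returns 27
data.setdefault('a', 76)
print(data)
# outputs {'a': 27, 'c': 68, 'z': 49}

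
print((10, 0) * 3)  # (10, 0, 10, 0, 10, 0)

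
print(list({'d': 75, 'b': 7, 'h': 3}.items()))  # [('d', 75), ('b', 7), ('h', 3)]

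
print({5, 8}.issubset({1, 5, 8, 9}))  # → True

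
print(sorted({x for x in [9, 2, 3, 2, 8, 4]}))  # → [2, 3, 4, 8, 9]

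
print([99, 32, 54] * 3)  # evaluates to [99, 32, 54, 99, 32, 54, 99, 32, 54]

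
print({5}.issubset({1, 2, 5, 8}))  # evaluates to True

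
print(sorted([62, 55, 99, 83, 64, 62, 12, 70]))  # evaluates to [12, 55, 62, 62, 64, 70, 83, 99]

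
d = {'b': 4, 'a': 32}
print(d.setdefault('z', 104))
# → 104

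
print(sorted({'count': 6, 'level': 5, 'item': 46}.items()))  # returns [('count', 6), ('item', 46), ('level', 5)]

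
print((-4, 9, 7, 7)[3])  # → 7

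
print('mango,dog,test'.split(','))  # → ['mango', 'dog', 'test']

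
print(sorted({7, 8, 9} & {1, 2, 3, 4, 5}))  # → []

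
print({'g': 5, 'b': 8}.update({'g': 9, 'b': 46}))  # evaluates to None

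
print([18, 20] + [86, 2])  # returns [18, 20, 86, 2]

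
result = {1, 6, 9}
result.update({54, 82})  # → {1, 6, 9, 54, 82}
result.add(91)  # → {1, 6, 9, 54, 82, 91}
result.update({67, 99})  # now {1, 6, 9, 54, 67, 82, 91, 99}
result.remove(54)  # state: {1, 6, 9, 67, 82, 91, 99}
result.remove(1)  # {6, 9, 67, 82, 91, 99}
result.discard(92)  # {6, 9, 67, 82, 91, 99}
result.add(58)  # {6, 9, 58, 67, 82, 91, 99}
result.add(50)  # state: {6, 9, 50, 58, 67, 82, 91, 99}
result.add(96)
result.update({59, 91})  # {6, 9, 50, 58, 59, 67, 82, 91, 96, 99}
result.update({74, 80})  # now {6, 9, 50, 58, 59, 67, 74, 80, 82, 91, 96, 99}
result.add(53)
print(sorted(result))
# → [6, 9, 50, 53, 58, 59, 67, 74, 80, 82, 91, 96, 99]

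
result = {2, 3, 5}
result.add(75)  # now {2, 3, 5, 75}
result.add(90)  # {2, 3, 5, 75, 90}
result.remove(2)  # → {3, 5, 75, 90}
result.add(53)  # {3, 5, 53, 75, 90}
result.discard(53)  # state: {3, 5, 75, 90}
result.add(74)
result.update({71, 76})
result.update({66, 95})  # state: {3, 5, 66, 71, 74, 75, 76, 90, 95}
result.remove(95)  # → {3, 5, 66, 71, 74, 75, 76, 90}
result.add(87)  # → {3, 5, 66, 71, 74, 75, 76, 87, 90}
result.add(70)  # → {3, 5, 66, 70, 71, 74, 75, 76, 87, 90}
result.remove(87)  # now {3, 5, 66, 70, 71, 74, 75, 76, 90}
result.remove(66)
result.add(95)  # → {3, 5, 70, 71, 74, 75, 76, 90, 95}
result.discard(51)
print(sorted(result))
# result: [3, 5, 70, 71, 74, 75, 76, 90, 95]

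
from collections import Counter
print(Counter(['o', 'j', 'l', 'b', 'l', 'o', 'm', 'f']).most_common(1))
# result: [('o', 2)]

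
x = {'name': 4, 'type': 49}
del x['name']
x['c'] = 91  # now {'type': 49, 'c': 91}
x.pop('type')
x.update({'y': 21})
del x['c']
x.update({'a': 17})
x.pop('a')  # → 17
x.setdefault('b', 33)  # 33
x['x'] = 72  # {'y': 21, 'b': 33, 'x': 72}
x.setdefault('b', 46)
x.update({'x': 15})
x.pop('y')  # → 21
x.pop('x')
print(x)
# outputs {'b': 33}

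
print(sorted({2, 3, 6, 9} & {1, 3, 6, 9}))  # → [3, 6, 9]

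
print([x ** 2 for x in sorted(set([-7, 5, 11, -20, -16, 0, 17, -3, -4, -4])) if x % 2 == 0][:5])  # [400, 256, 16, 0]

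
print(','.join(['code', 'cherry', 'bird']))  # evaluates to code,cherry,bird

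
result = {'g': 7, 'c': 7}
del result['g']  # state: {'c': 7}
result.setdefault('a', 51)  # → 51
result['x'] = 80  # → {'c': 7, 'a': 51, 'x': 80}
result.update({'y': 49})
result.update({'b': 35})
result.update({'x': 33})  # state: {'c': 7, 'a': 51, 'x': 33, 'y': 49, 'b': 35}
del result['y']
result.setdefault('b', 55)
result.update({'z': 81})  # {'c': 7, 'a': 51, 'x': 33, 'b': 35, 'z': 81}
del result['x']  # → {'c': 7, 'a': 51, 'b': 35, 'z': 81}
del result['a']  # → {'c': 7, 'b': 35, 'z': 81}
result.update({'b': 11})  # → {'c': 7, 'b': 11, 'z': 81}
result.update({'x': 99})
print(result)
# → {'c': 7, 'b': 11, 'z': 81, 'x': 99}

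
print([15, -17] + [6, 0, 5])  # [15, -17, 6, 0, 5]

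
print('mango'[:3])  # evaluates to man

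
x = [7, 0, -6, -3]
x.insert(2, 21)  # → [7, 0, 21, -6, -3]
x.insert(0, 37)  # [37, 7, 0, 21, -6, -3]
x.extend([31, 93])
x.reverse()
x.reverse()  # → [37, 7, 0, 21, -6, -3, 31, 93]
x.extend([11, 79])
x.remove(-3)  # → [37, 7, 0, 21, -6, 31, 93, 11, 79]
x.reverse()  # [79, 11, 93, 31, -6, 21, 0, 7, 37]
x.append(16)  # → [79, 11, 93, 31, -6, 21, 0, 7, 37, 16]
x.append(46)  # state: [79, 11, 93, 31, -6, 21, 0, 7, 37, 16, 46]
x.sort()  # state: [-6, 0, 7, 11, 16, 21, 31, 37, 46, 79, 93]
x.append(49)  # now [-6, 0, 7, 11, 16, 21, 31, 37, 46, 79, 93, 49]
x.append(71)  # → [-6, 0, 7, 11, 16, 21, 31, 37, 46, 79, 93, 49, 71]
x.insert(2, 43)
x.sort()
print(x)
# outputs [-6, 0, 7, 11, 16, 21, 31, 37, 43, 46, 49, 71, 79, 93]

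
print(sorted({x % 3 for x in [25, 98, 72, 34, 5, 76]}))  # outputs [0, 1, 2]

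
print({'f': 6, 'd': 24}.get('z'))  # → None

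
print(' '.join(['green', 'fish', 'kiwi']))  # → green fish kiwi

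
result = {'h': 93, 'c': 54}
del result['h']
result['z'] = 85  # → {'c': 54, 'z': 85}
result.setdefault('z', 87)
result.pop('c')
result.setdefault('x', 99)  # 99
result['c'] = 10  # {'z': 85, 'x': 99, 'c': 10}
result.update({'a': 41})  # {'z': 85, 'x': 99, 'c': 10, 'a': 41}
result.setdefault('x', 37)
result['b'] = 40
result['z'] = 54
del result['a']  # {'z': 54, 'x': 99, 'c': 10, 'b': 40}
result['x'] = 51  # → {'z': 54, 'x': 51, 'c': 10, 'b': 40}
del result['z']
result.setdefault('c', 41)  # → 10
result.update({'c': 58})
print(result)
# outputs {'x': 51, 'c': 58, 'b': 40}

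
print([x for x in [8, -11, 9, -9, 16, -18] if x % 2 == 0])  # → [8, 16, -18]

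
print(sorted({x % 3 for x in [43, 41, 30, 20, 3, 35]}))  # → [0, 1, 2]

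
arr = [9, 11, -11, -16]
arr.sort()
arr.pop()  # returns 11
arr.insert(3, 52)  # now [-16, -11, 9, 52]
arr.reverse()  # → [52, 9, -11, -16]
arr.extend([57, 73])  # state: [52, 9, -11, -16, 57, 73]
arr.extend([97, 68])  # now [52, 9, -11, -16, 57, 73, 97, 68]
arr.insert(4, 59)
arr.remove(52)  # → [9, -11, -16, 59, 57, 73, 97, 68]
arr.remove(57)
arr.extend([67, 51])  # [9, -11, -16, 59, 73, 97, 68, 67, 51]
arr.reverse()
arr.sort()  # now [-16, -11, 9, 51, 59, 67, 68, 73, 97]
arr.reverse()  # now [97, 73, 68, 67, 59, 51, 9, -11, -16]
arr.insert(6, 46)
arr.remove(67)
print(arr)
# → [97, 73, 68, 59, 51, 46, 9, -11, -16]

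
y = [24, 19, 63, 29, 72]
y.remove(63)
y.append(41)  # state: [24, 19, 29, 72, 41]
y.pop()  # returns 41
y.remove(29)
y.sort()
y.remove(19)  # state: [24, 72]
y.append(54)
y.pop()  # 54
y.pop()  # 72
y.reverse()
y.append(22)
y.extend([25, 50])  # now [24, 22, 25, 50]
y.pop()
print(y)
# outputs [24, 22, 25]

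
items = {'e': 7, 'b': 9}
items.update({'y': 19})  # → {'e': 7, 'b': 9, 'y': 19}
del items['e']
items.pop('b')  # 9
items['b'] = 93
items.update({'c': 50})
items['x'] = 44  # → {'y': 19, 'b': 93, 'c': 50, 'x': 44}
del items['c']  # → {'y': 19, 'b': 93, 'x': 44}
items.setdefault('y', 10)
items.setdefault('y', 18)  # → 19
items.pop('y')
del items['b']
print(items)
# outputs {'x': 44}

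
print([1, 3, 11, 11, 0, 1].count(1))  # 2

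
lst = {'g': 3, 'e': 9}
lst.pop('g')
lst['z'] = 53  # {'e': 9, 'z': 53}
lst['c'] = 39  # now {'e': 9, 'z': 53, 'c': 39}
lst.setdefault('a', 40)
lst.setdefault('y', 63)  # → 63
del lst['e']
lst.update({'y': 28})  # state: {'z': 53, 'c': 39, 'a': 40, 'y': 28}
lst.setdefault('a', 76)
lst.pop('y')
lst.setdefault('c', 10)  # 39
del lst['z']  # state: {'c': 39, 'a': 40}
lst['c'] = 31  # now {'c': 31, 'a': 40}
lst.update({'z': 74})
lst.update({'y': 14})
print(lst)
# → {'c': 31, 'a': 40, 'z': 74, 'y': 14}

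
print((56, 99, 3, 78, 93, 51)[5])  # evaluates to 51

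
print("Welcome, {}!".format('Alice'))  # Welcome, Alice!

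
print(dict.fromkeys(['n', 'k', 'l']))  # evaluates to {'n': None, 'k': None, 'l': None}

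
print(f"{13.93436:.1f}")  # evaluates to 13.9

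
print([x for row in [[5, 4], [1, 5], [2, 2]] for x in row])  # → [5, 4, 1, 5, 2, 2]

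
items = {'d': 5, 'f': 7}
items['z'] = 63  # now {'d': 5, 'f': 7, 'z': 63}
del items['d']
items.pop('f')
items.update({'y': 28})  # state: {'z': 63, 'y': 28}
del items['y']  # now {'z': 63}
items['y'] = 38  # {'z': 63, 'y': 38}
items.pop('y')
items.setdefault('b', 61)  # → 61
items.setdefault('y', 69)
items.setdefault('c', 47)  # 47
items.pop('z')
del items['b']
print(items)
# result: {'y': 69, 'c': 47}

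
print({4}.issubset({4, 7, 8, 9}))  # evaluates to True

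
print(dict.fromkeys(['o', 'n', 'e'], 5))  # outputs {'o': 5, 'n': 5, 'e': 5}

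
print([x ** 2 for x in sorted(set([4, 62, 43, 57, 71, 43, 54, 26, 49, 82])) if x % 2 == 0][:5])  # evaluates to [16, 676, 2916, 3844, 6724]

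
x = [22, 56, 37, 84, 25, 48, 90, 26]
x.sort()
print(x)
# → [22, 25, 26, 37, 48, 56, 84, 90]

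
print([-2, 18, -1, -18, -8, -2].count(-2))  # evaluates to 2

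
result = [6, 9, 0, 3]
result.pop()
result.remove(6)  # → [9, 0]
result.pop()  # 0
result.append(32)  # [9, 32]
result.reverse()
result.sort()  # [9, 32]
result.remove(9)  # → [32]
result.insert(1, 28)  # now [32, 28]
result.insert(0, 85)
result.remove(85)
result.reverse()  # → [28, 32]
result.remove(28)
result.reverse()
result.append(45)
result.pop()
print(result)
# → [32]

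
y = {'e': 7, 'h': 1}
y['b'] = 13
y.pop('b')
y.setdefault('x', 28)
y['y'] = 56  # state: {'e': 7, 'h': 1, 'x': 28, 'y': 56}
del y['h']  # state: {'e': 7, 'x': 28, 'y': 56}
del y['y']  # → {'e': 7, 'x': 28}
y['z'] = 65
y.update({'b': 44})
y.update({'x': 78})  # {'e': 7, 'x': 78, 'z': 65, 'b': 44}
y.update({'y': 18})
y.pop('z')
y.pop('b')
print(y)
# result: {'e': 7, 'x': 78, 'y': 18}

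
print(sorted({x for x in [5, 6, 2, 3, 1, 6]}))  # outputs [1, 2, 3, 5, 6]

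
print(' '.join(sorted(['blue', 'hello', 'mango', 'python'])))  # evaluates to blue hello mango python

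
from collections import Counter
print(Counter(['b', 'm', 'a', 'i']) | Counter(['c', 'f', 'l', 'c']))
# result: Counter({'c': 2, 'b': 1, 'm': 1, 'a': 1, 'i': 1, 'f': 1, 'l': 1})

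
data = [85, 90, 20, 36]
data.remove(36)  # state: [85, 90, 20]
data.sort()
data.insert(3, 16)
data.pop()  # 16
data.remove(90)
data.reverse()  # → [85, 20]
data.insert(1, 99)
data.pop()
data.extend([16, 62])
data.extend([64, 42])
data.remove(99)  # [85, 16, 62, 64, 42]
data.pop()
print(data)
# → [85, 16, 62, 64]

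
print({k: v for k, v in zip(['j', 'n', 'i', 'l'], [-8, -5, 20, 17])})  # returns {'j': -8, 'n': -5, 'i': 20, 'l': 17}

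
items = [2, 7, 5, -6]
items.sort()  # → [-6, 2, 5, 7]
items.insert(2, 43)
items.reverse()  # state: [7, 5, 43, 2, -6]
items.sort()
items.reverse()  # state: [43, 7, 5, 2, -6]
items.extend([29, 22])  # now [43, 7, 5, 2, -6, 29, 22]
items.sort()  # [-6, 2, 5, 7, 22, 29, 43]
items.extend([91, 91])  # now [-6, 2, 5, 7, 22, 29, 43, 91, 91]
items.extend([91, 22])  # [-6, 2, 5, 7, 22, 29, 43, 91, 91, 91, 22]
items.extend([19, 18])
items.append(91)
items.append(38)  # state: [-6, 2, 5, 7, 22, 29, 43, 91, 91, 91, 22, 19, 18, 91, 38]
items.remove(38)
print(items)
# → [-6, 2, 5, 7, 22, 29, 43, 91, 91, 91, 22, 19, 18, 91]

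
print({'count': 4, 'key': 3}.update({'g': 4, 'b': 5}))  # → None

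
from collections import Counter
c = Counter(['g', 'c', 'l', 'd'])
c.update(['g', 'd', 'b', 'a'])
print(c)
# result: Counter({'g': 2, 'd': 2, 'c': 1, 'l': 1, 'b': 1, 'a': 1})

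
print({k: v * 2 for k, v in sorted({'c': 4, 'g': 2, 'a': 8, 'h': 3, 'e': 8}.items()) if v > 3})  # {'a': 16, 'c': 8, 'e': 16}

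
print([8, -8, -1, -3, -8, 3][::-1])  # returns [3, -8, -3, -1, -8, 8]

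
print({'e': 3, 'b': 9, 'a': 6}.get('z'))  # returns None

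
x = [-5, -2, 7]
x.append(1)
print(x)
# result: [-5, -2, 7, 1]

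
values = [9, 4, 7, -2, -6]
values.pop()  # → -6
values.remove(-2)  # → [9, 4, 7]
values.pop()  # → 7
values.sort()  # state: [4, 9]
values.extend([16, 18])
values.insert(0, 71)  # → [71, 4, 9, 16, 18]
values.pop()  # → 18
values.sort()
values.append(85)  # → [4, 9, 16, 71, 85]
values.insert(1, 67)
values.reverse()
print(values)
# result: [85, 71, 16, 9, 67, 4]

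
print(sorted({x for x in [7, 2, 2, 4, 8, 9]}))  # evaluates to [2, 4, 7, 8, 9]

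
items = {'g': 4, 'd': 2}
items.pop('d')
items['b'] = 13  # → {'g': 4, 'b': 13}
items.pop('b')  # 13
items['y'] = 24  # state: {'g': 4, 'y': 24}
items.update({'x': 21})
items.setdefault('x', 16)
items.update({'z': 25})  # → {'g': 4, 'y': 24, 'x': 21, 'z': 25}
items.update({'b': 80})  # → {'g': 4, 'y': 24, 'x': 21, 'z': 25, 'b': 80}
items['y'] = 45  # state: {'g': 4, 'y': 45, 'x': 21, 'z': 25, 'b': 80}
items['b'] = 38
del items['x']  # {'g': 4, 'y': 45, 'z': 25, 'b': 38}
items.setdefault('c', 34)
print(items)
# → {'g': 4, 'y': 45, 'z': 25, 'b': 38, 'c': 34}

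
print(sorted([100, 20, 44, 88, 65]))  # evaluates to [20, 44, 65, 88, 100]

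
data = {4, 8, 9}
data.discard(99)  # {4, 8, 9}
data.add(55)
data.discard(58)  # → {4, 8, 9, 55}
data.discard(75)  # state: {4, 8, 9, 55}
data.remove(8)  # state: {4, 9, 55}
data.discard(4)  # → {9, 55}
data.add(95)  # {9, 55, 95}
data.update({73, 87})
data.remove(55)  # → {9, 73, 87, 95}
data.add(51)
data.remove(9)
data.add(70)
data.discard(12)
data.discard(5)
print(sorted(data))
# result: [51, 70, 73, 87, 95]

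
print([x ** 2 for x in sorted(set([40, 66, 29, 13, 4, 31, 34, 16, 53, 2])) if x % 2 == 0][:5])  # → [4, 16, 256, 1156, 1600]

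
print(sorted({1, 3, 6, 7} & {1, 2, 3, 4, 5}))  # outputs [1, 3]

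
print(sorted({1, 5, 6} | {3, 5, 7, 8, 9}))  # [1, 3, 5, 6, 7, 8, 9]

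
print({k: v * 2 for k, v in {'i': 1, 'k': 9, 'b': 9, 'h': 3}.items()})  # {'i': 2, 'k': 18, 'b': 18, 'h': 6}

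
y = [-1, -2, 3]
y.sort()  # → [-2, -1, 3]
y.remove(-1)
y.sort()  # [-2, 3]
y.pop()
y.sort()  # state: [-2]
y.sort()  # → [-2]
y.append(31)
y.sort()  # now [-2, 31]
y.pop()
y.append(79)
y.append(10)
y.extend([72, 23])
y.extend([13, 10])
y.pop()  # 10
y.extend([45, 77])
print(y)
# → [-2, 79, 10, 72, 23, 13, 45, 77]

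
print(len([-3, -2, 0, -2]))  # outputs 4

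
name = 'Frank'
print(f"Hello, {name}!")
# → Hello, Frank!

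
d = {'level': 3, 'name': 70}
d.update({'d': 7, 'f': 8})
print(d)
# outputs {'level': 3, 'name': 70, 'd': 7, 'f': 8}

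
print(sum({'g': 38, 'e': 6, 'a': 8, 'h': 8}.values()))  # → 60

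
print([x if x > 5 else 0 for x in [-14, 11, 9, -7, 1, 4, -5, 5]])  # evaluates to [0, 11, 9, 0, 0, 0, 0, 0]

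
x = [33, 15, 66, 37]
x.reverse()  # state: [37, 66, 15, 33]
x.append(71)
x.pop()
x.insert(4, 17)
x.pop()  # 17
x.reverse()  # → [33, 15, 66, 37]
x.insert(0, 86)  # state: [86, 33, 15, 66, 37]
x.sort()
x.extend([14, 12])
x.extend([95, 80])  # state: [15, 33, 37, 66, 86, 14, 12, 95, 80]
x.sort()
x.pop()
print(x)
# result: [12, 14, 15, 33, 37, 66, 80, 86]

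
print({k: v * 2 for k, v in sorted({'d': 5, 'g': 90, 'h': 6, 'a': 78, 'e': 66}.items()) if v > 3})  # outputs {'a': 156, 'd': 10, 'e': 132, 'g': 180, 'h': 12}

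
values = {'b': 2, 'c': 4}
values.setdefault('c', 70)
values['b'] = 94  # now {'b': 94, 'c': 4}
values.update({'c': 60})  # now {'b': 94, 'c': 60}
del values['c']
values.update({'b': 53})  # {'b': 53}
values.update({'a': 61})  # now {'b': 53, 'a': 61}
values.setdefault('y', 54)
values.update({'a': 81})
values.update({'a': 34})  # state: {'b': 53, 'a': 34, 'y': 54}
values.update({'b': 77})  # {'b': 77, 'a': 34, 'y': 54}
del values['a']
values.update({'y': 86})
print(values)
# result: {'b': 77, 'y': 86}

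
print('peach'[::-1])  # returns hcaep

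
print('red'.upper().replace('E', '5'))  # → R5D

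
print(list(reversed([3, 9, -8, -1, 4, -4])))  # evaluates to [-4, 4, -1, -8, 9, 3]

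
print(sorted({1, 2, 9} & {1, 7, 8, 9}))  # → [1, 9]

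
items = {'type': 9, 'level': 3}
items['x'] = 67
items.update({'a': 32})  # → {'type': 9, 'level': 3, 'x': 67, 'a': 32}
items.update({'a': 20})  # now {'type': 9, 'level': 3, 'x': 67, 'a': 20}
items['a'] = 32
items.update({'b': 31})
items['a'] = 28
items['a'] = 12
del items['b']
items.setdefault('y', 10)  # 10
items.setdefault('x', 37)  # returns 67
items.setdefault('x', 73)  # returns 67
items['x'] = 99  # {'type': 9, 'level': 3, 'x': 99, 'a': 12, 'y': 10}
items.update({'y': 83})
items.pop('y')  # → 83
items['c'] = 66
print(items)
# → {'type': 9, 'level': 3, 'x': 99, 'a': 12, 'c': 66}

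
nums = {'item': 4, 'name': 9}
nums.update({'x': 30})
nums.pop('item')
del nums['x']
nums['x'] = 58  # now {'name': 9, 'x': 58}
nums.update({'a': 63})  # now {'name': 9, 'x': 58, 'a': 63}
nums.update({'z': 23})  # {'name': 9, 'x': 58, 'a': 63, 'z': 23}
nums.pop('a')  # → 63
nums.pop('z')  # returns 23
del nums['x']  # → {'name': 9}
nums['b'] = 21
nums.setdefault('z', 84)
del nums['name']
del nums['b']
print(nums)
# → {'z': 84}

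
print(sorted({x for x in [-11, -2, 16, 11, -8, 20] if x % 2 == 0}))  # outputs [-8, -2, 16, 20]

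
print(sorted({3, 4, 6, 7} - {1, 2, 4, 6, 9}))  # [3, 7]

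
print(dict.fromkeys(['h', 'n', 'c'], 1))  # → {'h': 1, 'n': 1, 'c': 1}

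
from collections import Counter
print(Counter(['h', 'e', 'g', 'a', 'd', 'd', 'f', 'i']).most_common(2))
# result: [('d', 2), ('h', 1)]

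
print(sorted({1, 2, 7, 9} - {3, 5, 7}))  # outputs [1, 2, 9]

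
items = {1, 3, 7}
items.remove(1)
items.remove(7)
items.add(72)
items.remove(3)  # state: {72}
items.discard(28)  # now {72}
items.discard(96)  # {72}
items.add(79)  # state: {72, 79}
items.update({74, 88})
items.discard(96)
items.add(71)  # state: {71, 72, 74, 79, 88}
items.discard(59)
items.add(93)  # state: {71, 72, 74, 79, 88, 93}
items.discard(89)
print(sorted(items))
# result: [71, 72, 74, 79, 88, 93]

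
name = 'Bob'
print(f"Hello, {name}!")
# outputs Hello, Bob!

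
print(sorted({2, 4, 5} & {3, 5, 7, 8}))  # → [5]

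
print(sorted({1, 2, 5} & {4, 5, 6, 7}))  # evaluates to [5]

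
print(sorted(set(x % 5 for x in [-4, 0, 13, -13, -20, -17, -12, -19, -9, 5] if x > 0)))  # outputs [0, 3]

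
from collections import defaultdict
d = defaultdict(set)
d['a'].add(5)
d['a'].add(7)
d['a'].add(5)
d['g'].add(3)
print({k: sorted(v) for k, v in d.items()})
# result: {'a': [5, 7], 'g': [3]}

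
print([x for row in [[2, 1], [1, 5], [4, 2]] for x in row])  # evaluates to [2, 1, 1, 5, 4, 2]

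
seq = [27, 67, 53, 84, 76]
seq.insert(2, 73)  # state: [27, 67, 73, 53, 84, 76]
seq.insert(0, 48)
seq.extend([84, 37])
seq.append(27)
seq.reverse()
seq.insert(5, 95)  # [27, 37, 84, 76, 84, 95, 53, 73, 67, 27, 48]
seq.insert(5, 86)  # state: [27, 37, 84, 76, 84, 86, 95, 53, 73, 67, 27, 48]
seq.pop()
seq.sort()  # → [27, 27, 37, 53, 67, 73, 76, 84, 84, 86, 95]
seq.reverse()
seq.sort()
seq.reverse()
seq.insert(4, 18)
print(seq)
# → [95, 86, 84, 84, 18, 76, 73, 67, 53, 37, 27, 27]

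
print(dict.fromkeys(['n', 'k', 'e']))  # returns {'n': None, 'k': None, 'e': None}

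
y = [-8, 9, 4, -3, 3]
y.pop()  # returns 3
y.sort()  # [-8, -3, 4, 9]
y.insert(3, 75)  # [-8, -3, 4, 75, 9]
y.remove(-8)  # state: [-3, 4, 75, 9]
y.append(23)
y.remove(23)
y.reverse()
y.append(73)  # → [9, 75, 4, -3, 73]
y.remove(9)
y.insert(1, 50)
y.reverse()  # [73, -3, 4, 50, 75]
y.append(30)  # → [73, -3, 4, 50, 75, 30]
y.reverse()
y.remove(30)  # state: [75, 50, 4, -3, 73]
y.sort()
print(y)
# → [-3, 4, 50, 73, 75]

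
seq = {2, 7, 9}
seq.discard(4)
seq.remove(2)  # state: {7, 9}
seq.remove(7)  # {9}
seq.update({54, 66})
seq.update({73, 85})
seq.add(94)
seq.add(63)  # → {9, 54, 63, 66, 73, 85, 94}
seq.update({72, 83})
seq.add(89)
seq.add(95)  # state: {9, 54, 63, 66, 72, 73, 83, 85, 89, 94, 95}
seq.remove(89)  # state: {9, 54, 63, 66, 72, 73, 83, 85, 94, 95}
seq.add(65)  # {9, 54, 63, 65, 66, 72, 73, 83, 85, 94, 95}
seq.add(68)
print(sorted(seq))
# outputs [9, 54, 63, 65, 66, 68, 72, 73, 83, 85, 94, 95]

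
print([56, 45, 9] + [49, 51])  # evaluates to [56, 45, 9, 49, 51]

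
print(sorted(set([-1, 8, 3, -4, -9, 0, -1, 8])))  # [-9, -4, -1, 0, 3, 8]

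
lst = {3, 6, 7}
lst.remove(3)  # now {6, 7}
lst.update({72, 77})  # {6, 7, 72, 77}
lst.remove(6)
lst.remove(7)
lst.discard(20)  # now {72, 77}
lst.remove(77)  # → {72}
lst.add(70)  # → {70, 72}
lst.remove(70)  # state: {72}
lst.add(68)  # {68, 72}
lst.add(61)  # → {61, 68, 72}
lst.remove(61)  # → {68, 72}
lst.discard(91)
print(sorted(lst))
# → [68, 72]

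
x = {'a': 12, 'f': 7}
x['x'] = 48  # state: {'a': 12, 'f': 7, 'x': 48}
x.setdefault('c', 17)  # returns 17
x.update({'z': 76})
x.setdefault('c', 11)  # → 17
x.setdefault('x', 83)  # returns 48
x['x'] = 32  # {'a': 12, 'f': 7, 'x': 32, 'c': 17, 'z': 76}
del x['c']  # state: {'a': 12, 'f': 7, 'x': 32, 'z': 76}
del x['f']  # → {'a': 12, 'x': 32, 'z': 76}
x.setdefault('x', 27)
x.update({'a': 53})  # {'a': 53, 'x': 32, 'z': 76}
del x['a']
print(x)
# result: {'x': 32, 'z': 76}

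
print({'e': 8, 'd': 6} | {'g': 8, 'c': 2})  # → {'e': 8, 'd': 6, 'g': 8, 'c': 2}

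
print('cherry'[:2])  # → ch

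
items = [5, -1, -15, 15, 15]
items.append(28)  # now [5, -1, -15, 15, 15, 28]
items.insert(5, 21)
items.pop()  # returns 28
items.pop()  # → 21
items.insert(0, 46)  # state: [46, 5, -1, -15, 15, 15]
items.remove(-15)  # [46, 5, -1, 15, 15]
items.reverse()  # [15, 15, -1, 5, 46]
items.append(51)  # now [15, 15, -1, 5, 46, 51]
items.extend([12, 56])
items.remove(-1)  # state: [15, 15, 5, 46, 51, 12, 56]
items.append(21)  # [15, 15, 5, 46, 51, 12, 56, 21]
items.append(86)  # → [15, 15, 5, 46, 51, 12, 56, 21, 86]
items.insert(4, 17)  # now [15, 15, 5, 46, 17, 51, 12, 56, 21, 86]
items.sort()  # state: [5, 12, 15, 15, 17, 21, 46, 51, 56, 86]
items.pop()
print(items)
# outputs [5, 12, 15, 15, 17, 21, 46, 51, 56]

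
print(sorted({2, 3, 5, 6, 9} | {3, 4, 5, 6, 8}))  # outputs [2, 3, 4, 5, 6, 8, 9]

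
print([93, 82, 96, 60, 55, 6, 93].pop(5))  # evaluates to 6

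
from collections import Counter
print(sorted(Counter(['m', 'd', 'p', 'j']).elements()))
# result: ['d', 'j', 'm', 'p']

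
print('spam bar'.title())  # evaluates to Spam Bar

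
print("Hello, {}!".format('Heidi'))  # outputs Hello, Heidi!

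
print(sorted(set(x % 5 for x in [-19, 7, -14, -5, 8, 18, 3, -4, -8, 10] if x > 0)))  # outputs [0, 2, 3]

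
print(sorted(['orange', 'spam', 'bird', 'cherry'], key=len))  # ['spam', 'bird', 'orange', 'cherry']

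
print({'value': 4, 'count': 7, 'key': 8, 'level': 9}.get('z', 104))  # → 104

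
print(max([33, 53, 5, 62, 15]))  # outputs 62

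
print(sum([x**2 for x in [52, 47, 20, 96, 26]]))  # 15205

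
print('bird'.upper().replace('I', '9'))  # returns B9RD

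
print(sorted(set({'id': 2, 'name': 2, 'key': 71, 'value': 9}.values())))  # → [2, 9, 71]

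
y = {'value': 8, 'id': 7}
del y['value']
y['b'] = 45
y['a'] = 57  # {'id': 7, 'b': 45, 'a': 57}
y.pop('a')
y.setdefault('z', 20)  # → 20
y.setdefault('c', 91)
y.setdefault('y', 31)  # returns 31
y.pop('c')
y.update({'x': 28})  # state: {'id': 7, 'b': 45, 'z': 20, 'y': 31, 'x': 28}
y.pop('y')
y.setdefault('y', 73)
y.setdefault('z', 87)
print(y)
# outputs {'id': 7, 'b': 45, 'z': 20, 'x': 28, 'y': 73}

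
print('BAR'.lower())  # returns bar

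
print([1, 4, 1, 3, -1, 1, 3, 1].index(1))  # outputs 0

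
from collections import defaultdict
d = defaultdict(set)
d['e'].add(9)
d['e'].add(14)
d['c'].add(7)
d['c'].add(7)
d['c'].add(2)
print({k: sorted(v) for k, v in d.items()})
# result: {'e': [9, 14], 'c': [2, 7]}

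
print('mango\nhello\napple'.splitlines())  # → ['mango', 'hello', 'apple']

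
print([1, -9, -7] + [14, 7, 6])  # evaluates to [1, -9, -7, 14, 7, 6]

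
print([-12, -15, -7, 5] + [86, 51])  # [-12, -15, -7, 5, 86, 51]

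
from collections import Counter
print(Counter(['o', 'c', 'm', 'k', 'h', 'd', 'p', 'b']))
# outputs Counter({'o': 1, 'c': 1, 'm': 1, 'k': 1, 'h': 1, 'd': 1, 'p': 1, 'b': 1})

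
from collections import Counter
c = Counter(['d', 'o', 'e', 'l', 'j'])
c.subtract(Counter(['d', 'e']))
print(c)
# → Counter({'o': 1, 'l': 1, 'j': 1, 'd': 0, 'e': 0})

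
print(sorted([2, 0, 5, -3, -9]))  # [-9, -3, 0, 2, 5]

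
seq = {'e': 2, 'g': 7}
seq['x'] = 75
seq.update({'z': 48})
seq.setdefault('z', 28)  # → 48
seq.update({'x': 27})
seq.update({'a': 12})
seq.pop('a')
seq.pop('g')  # 7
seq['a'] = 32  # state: {'e': 2, 'x': 27, 'z': 48, 'a': 32}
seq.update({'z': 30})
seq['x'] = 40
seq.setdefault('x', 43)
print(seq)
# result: {'e': 2, 'x': 40, 'z': 30, 'a': 32}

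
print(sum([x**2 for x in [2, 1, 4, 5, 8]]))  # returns 110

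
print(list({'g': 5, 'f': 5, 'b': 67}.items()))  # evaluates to [('g', 5), ('f', 5), ('b', 67)]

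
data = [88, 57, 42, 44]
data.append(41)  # [88, 57, 42, 44, 41]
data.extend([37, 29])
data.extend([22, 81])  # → [88, 57, 42, 44, 41, 37, 29, 22, 81]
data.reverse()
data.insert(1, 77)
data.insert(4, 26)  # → [81, 77, 22, 29, 26, 37, 41, 44, 42, 57, 88]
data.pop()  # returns 88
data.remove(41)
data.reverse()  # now [57, 42, 44, 37, 26, 29, 22, 77, 81]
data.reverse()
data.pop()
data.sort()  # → [22, 26, 29, 37, 42, 44, 77, 81]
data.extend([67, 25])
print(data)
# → [22, 26, 29, 37, 42, 44, 77, 81, 67, 25]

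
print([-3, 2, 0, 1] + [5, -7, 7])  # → [-3, 2, 0, 1, 5, -7, 7]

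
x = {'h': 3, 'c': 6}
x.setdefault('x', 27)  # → 27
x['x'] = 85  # {'h': 3, 'c': 6, 'x': 85}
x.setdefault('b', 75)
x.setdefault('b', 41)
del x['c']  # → {'h': 3, 'x': 85, 'b': 75}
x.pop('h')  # 3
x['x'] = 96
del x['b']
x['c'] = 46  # {'x': 96, 'c': 46}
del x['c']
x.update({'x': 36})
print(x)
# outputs {'x': 36}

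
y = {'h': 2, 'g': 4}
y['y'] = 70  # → {'h': 2, 'g': 4, 'y': 70}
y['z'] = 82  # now {'h': 2, 'g': 4, 'y': 70, 'z': 82}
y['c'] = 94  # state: {'h': 2, 'g': 4, 'y': 70, 'z': 82, 'c': 94}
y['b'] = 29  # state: {'h': 2, 'g': 4, 'y': 70, 'z': 82, 'c': 94, 'b': 29}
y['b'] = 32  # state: {'h': 2, 'g': 4, 'y': 70, 'z': 82, 'c': 94, 'b': 32}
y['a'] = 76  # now {'h': 2, 'g': 4, 'y': 70, 'z': 82, 'c': 94, 'b': 32, 'a': 76}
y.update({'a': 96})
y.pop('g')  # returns 4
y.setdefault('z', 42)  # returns 82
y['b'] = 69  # {'h': 2, 'y': 70, 'z': 82, 'c': 94, 'b': 69, 'a': 96}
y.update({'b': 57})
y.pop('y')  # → 70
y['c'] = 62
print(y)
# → {'h': 2, 'z': 82, 'c': 62, 'b': 57, 'a': 96}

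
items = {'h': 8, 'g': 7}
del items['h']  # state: {'g': 7}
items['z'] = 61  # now {'g': 7, 'z': 61}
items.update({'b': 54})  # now {'g': 7, 'z': 61, 'b': 54}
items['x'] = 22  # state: {'g': 7, 'z': 61, 'b': 54, 'x': 22}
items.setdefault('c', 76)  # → 76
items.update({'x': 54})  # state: {'g': 7, 'z': 61, 'b': 54, 'x': 54, 'c': 76}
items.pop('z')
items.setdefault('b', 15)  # 54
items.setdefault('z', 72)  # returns 72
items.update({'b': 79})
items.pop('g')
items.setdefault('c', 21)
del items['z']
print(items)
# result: {'b': 79, 'x': 54, 'c': 76}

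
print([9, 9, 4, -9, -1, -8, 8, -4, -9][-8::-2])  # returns [9]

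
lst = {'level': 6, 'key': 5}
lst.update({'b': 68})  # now {'level': 6, 'key': 5, 'b': 68}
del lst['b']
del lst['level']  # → {'key': 5}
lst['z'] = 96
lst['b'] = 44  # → {'key': 5, 'z': 96, 'b': 44}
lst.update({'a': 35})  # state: {'key': 5, 'z': 96, 'b': 44, 'a': 35}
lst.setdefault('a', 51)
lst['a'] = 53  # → {'key': 5, 'z': 96, 'b': 44, 'a': 53}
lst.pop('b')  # 44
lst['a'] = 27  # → {'key': 5, 'z': 96, 'a': 27}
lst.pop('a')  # 27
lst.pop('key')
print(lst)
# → {'z': 96}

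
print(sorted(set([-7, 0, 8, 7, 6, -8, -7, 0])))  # [-8, -7, 0, 6, 7, 8]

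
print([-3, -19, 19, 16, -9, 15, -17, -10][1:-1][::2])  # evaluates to [-19, 16, 15]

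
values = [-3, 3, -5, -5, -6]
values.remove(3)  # [-3, -5, -5, -6]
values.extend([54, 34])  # [-3, -5, -5, -6, 54, 34]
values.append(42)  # [-3, -5, -5, -6, 54, 34, 42]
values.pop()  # 42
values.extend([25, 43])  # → [-3, -5, -5, -6, 54, 34, 25, 43]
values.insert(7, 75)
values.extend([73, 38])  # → [-3, -5, -5, -6, 54, 34, 25, 75, 43, 73, 38]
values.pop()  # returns 38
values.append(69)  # [-3, -5, -5, -6, 54, 34, 25, 75, 43, 73, 69]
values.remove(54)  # [-3, -5, -5, -6, 34, 25, 75, 43, 73, 69]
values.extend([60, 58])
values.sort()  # [-6, -5, -5, -3, 25, 34, 43, 58, 60, 69, 73, 75]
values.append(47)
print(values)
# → [-6, -5, -5, -3, 25, 34, 43, 58, 60, 69, 73, 75, 47]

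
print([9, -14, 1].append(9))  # None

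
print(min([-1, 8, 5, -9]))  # -9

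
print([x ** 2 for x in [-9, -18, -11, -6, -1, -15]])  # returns [81, 324, 121, 36, 1, 225]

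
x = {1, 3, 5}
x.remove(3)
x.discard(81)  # {1, 5}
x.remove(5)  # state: {1}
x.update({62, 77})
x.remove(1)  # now {62, 77}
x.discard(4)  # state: {62, 77}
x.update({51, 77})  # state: {51, 62, 77}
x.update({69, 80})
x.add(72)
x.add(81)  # {51, 62, 69, 72, 77, 80, 81}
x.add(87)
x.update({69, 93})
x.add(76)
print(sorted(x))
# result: [51, 62, 69, 72, 76, 77, 80, 81, 87, 93]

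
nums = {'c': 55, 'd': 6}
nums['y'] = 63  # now {'c': 55, 'd': 6, 'y': 63}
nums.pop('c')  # 55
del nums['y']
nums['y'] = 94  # {'d': 6, 'y': 94}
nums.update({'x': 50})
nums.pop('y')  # 94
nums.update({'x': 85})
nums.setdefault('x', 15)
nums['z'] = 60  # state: {'d': 6, 'x': 85, 'z': 60}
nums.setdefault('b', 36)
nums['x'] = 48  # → {'d': 6, 'x': 48, 'z': 60, 'b': 36}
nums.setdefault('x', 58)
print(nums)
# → {'d': 6, 'x': 48, 'z': 60, 'b': 36}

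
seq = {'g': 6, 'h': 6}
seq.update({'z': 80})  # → {'g': 6, 'h': 6, 'z': 80}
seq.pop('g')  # 6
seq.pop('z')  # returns 80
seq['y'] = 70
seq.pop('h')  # 6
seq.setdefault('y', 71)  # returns 70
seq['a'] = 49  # {'y': 70, 'a': 49}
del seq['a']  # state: {'y': 70}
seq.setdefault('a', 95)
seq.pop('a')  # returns 95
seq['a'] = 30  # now {'y': 70, 'a': 30}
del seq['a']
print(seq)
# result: {'y': 70}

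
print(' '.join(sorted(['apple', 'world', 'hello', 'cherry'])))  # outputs apple cherry hello world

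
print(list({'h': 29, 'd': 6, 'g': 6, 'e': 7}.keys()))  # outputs ['h', 'd', 'g', 'e']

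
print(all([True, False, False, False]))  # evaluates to False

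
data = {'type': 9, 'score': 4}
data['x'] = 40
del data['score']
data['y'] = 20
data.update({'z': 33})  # {'type': 9, 'x': 40, 'y': 20, 'z': 33}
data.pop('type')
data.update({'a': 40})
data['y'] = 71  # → {'x': 40, 'y': 71, 'z': 33, 'a': 40}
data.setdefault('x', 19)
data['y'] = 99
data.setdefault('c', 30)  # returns 30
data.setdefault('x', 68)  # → 40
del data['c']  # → {'x': 40, 'y': 99, 'z': 33, 'a': 40}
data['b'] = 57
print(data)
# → {'x': 40, 'y': 99, 'z': 33, 'a': 40, 'b': 57}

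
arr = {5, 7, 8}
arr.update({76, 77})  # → {5, 7, 8, 76, 77}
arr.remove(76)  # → {5, 7, 8, 77}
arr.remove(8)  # {5, 7, 77}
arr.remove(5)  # {7, 77}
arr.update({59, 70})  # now {7, 59, 70, 77}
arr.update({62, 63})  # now {7, 59, 62, 63, 70, 77}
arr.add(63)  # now {7, 59, 62, 63, 70, 77}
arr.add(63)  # {7, 59, 62, 63, 70, 77}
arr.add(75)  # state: {7, 59, 62, 63, 70, 75, 77}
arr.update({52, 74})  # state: {7, 52, 59, 62, 63, 70, 74, 75, 77}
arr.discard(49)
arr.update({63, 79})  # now {7, 52, 59, 62, 63, 70, 74, 75, 77, 79}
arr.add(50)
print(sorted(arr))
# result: [7, 50, 52, 59, 62, 63, 70, 74, 75, 77, 79]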